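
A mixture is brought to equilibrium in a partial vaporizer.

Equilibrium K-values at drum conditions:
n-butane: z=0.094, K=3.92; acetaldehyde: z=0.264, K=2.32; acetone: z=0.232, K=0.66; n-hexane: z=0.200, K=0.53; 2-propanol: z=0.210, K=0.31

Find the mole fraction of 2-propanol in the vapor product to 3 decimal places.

y_2-propanol = 0.084

Newton–Raphson from V/F = 0.52:
  V/F = 0.520: g = -0.1306, g' = -0.648 → V/F = 0.319
  V/F = 0.319: g = 0.0028, g' = -0.702 → V/F = 0.323
Converged at V/F = 0.323.
Compositions from xᵢ = zᵢ/(1+V/F(Kᵢ−1)), yᵢ = Kᵢxᵢ:
  n-butane: x = 0.048, y = 0.190
  acetaldehyde: x = 0.185, y = 0.430
  acetone: x = 0.261, y = 0.172
  n-hexane: x = 0.236, y = 0.125
  2-propanol: x = 0.270, y = 0.084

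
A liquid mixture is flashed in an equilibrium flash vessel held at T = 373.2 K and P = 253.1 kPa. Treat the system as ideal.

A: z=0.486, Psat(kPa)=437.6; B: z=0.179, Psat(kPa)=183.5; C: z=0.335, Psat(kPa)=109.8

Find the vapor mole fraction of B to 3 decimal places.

y_B = 0.143

Raoult's law: Kᵢ = Pᵢˢᵃᵗ/P = Pᵢˢᵃᵗ/253.1.
  K_A = 437.6/253.1 = 1.72896, K_B = 183.5/253.1 = 0.72501, K_C = 109.8/253.1 = 0.43382
Rachford–Rice: g(ψ) = Σ zᵢ(Kᵢ−1)/(1+ψ(Kᵢ−1)) = 0.
Check two-phase: ΣzᵢKᵢ = 1.115 > 1 and Σzᵢ/Kᵢ = 1.300 > 1, so g(0) = 0.115 > 0 and g(1) = -0.300 < 0.
Newton–Raphson from ψ = 0.45:
  ψ = 0.450: g = -0.0439, g' = -0.357 → ψ = 0.327
  ψ = 0.327: g = -0.0008, g' = -0.346 → ψ = 0.325
Converged at ψ = 0.325.
Compositions from xᵢ = zᵢ/(1+ψ(Kᵢ−1)), yᵢ = Kᵢxᵢ:
  A: x = 0.393, y = 0.679
  B: x = 0.197, y = 0.143
  C: x = 0.410, y = 0.178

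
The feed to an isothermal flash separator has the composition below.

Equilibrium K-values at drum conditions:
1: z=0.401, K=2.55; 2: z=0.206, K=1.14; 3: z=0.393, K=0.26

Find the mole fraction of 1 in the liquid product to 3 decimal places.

Material balance + equilibrium reduce to Σ zᵢ(Kᵢ−1)/(1+β(Kᵢ−1)) = 0.
Feasibility: ΣzᵢKᵢ = 1.360, Σzᵢ/Kᵢ = 1.849 — both > 1, two phases present.
Iterate (Newton) starting at β = 0.5:
  β = 0.500: g = -0.0845, g' = -0.852 → β = 0.401
  β = 0.401: g = -0.0027, g' = -0.805 → β = 0.397
Converged at β = 0.397.
Compositions from xᵢ = zᵢ/(1+β(Kᵢ−1)), yᵢ = Kᵢxᵢ:
  1: x = 0.248, y = 0.633
  2: x = 0.195, y = 0.222
  3: x = 0.557, y = 0.145

x_1 = 0.248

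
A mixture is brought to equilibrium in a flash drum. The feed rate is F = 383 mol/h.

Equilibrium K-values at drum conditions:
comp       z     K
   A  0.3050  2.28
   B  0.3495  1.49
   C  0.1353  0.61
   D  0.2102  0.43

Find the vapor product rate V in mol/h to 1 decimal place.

Rachford–Rice: g(ψ) = Σ zᵢ(Kᵢ−1)/(1+ψ(Kᵢ−1)) = 0.
g(0) = ΣzᵢKᵢ − 1 = 0.3891 and g(1) = 1 − Σzᵢ/Kᵢ = -0.0790, so a root lies in (0, 1).
Iterate (Newton) starting at ψ = 0.35:
  ψ = 0.3500: g = 0.20502, g' = -0.4337 → ψ = 0.8228
  ψ = 0.8228: g = 0.00887, g' = -0.4480 → ψ = 0.8426
  ψ = 0.8426: g = -0.00008, g' = -0.4562 → ψ = 0.8424
Converged at ψ = 0.8424.
Then V = ψ·F = 0.8424·383 = 322.6 mol/h and L = F − V = 60.4 mol/h.

V = 322.6 mol/h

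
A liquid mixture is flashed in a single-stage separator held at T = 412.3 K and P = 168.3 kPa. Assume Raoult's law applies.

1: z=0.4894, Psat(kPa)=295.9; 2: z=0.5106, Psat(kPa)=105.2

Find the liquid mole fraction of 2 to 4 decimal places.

Raoult's law: Kᵢ = Pᵢˢᵃᵗ/P = Pᵢˢᵃᵗ/168.3.
  K_1 = 295.9/168.3 = 1.758170, K_2 = 105.2/168.3 = 0.625074
Let β = V/F and solve Σ zᵢ(Kᵢ−1)/(1+β(Kᵢ−1)) = 0.
Check two-phase: ΣzᵢKᵢ = 1.1796 > 1 and Σzᵢ/Kᵢ = 1.0952 > 1, so g(0) = 0.1796 > 0 and g(1) = -0.0952 < 0.
Iterate (Newton) starting at β = 0.5:
  β = 0.5000: g = 0.03345, g' = -0.2566 → β = 0.6303
  β = 0.6303: g = 0.00038, g' = -0.2519 → β = 0.6319
Converged at β = 0.6319.
Compositions from xᵢ = zᵢ/(1+β(Kᵢ−1)), yᵢ = Kᵢxᵢ:
  1: x = 0.3309, y = 0.5818
  2: x = 0.6691, y = 0.4182

x_2 = 0.6691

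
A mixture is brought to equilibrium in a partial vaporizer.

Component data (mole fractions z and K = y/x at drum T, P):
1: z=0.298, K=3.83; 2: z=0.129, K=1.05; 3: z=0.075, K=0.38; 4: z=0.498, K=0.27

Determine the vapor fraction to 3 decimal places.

Material balance + equilibrium reduce to Σ zᵢ(Kᵢ−1)/(1+ψ(Kᵢ−1)) = 0.
g(0) = ΣzᵢKᵢ − 1 = 0.440 and g(1) = 1 − Σzᵢ/Kᵢ = -1.242, so a root lies in (0, 1).
Newton iteration, ψ⁰ = 0.66:
  ψ = 0.660: g = -0.4799, g' = -1.361 → ψ = 0.307
  ψ = 0.307: g = -0.0689, g' = -1.168 → ψ = 0.248
  ψ = 0.248: g = 0.0025, g' = -1.259 → ψ = 0.250
Converged at ψ = 0.250.

ψ = 0.250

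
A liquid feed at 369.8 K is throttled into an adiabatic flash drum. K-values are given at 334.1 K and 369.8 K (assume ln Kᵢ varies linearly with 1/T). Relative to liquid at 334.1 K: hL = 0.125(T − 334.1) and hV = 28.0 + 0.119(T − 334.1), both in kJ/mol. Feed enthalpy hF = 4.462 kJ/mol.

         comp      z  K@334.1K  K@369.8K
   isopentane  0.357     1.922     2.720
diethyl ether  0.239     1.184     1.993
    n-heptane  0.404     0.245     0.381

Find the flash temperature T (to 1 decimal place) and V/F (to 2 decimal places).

Adiabatic flash: solve Rachford–Rice at each trial T, then check hF = ψ·hV(T) + (1−ψ)·hL(T).
  T = 334.1 K: K = (1.922, 1.184, 0.245), RR gives ψ = 0.127, H_out = 3.569 kJ/mol
  T = 369.8 K: K = (2.720, 1.993, 0.381), RR gives ψ = 0.671, H_out = 23.098 kJ/mol
  T = 352.0 K: K = (2.308, 1.558, 0.309), RR gives ψ = 0.443, H_out = 14.606 kJ/mol
  T = 343.1 K: K = (2.112, 1.364, 0.276), RR gives ψ = 0.304, H_out = 9.628 kJ/mol
  T = 338.6 K: K = (2.016, 1.272, 0.260), RR gives ψ = 0.222, H_out = 6.761 kJ/mol
  T = 336.4 K: K = (1.970, 1.228, 0.253), RR gives ψ = 0.177, H_out = 5.246 kJ/mol
Linear interpolation between T = 334.1 (H_out = 3.569) and T = 336.4 (H_out = 5.246) on hF = 4.462 gives T ≈ 335.3 K, at which ψ = 0.15.

T = 335.3 K, V/F = 0.15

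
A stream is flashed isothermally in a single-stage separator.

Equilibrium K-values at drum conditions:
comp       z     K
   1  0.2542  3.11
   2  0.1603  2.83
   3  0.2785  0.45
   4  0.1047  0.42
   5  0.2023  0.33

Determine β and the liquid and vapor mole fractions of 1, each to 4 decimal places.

Let β = V/F and solve Σ zᵢ(Kᵢ−1)/(1+β(Kᵢ−1)) = 0.
g(0) = ΣzᵢKᵢ − 1 = 0.4803 and g(1) = 1 − Σzᵢ/Kᵢ = -0.6196, so a root lies in (0, 1).
Newton iteration, β⁰ = 0.5:
  β = 0.5000: g = -0.08644, g' = -0.8499 → β = 0.3983
  β = 0.3983: g = 0.00113, g' = -0.8804 → β = 0.3996
Converged at β = 0.3996.
Compositions from xᵢ = zᵢ/(1+β(Kᵢ−1)), yᵢ = Kᵢxᵢ:
  1: x = 0.1379, y = 0.4289
  2: x = 0.0926, y = 0.2620
  3: x = 0.3569, y = 0.1606
  4: x = 0.1363, y = 0.0572
  5: x = 0.2763, y = 0.0912

β = 0.3996, x_1 = 0.1379, y_1 = 0.4289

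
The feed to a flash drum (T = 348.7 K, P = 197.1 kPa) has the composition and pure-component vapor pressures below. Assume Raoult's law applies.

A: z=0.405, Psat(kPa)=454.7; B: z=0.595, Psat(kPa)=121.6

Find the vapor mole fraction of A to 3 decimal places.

y_A = 0.523

Raoult's law: Kᵢ = Pᵢˢᵃᵗ/P = Pᵢˢᵃᵗ/197.1.
  K_A = 454.7/197.1 = 2.30695, K_B = 121.6/197.1 = 0.61695
Let ψ = V/F and solve Σ zᵢ(Kᵢ−1)/(1+ψ(Kᵢ−1)) = 0.
g(0) = ΣzᵢKᵢ − 1 = 0.301 and g(1) = 1 − Σzᵢ/Kᵢ = -0.140, so a root lies in (0, 1).
Binary case is linear: z₁(K₁−1)(1+ψ(K₂−1)) + z₂(K₂−1)(1+ψ(K₁−1)) = 0
⇒ ψ = [z₁(K₁−1)+z₂(K₂−1)] / [−(K₁−1)(K₂−1)] = 0.3014/0.5006 = 0.602
Compositions from xᵢ = zᵢ/(1+ψ(Kᵢ−1)), yᵢ = Kᵢxᵢ:
  A: x = 0.227, y = 0.523
  B: x = 0.773, y = 0.477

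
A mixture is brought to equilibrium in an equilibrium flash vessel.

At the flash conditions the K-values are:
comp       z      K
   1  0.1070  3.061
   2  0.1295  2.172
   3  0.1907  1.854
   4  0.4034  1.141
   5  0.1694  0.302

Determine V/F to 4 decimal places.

Material balance + equilibrium reduce to Σ zᵢ(Kᵢ−1)/(1+V/F(Kᵢ−1)) = 0.
Check two-phase: ΣzᵢKᵢ = 1.4738 > 1 and Σzᵢ/Kᵢ = 1.1119 > 1, so g(0) = 0.4738 > 0 and g(1) = -0.1119 < 0.
Iterate (Newton) starting at V/F = 0.69:
  V/F = 0.6900: g = 0.10118, g' = -0.5007 → V/F = 0.8921
  V/F = 0.8921: g = -0.01850, g' = -0.7297 → V/F = 0.8667
  V/F = 0.8667: g = -0.00060, g' = -0.6835 → V/F = 0.8658
Converged at V/F = 0.8658.

V/F = 0.8658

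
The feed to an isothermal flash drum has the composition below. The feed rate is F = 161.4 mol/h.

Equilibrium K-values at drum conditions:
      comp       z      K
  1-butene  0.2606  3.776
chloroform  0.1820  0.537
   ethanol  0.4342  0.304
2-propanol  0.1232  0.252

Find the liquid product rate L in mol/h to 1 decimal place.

L = 139.6 mol/h

Material balance + equilibrium reduce to Σ zᵢ(Kᵢ−1)/(1+V/F(Kᵢ−1)) = 0.
Check two-phase: ΣzᵢKᵢ = 1.2448 > 1 and Σzᵢ/Kᵢ = 2.3251 > 1, so g(0) = 0.2448 > 0 and g(1) = -1.3251 < 0.
Newton–Raphson from V/F = 0.45:
  V/F = 0.4500: g = -0.36373, g' = -1.0618 → V/F = 0.1074
  V/F = 0.1074: g = 0.04174, g' = -1.5620 → V/F = 0.1341
  V/F = 0.1341: g = 0.00152, g' = -1.4516 → V/F = 0.1352
Converged at V/F = 0.1352.
Then V = V/F·F = 0.1352·161.4 = 21.8 mol/h and L = F − V = 139.6 mol/h.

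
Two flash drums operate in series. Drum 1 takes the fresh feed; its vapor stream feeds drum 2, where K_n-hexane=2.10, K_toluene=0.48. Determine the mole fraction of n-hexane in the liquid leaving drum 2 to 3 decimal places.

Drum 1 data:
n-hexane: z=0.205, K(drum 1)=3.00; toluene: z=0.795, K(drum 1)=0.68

Drum 1:
Rachford–Rice: g(ψ₁) = Σ zᵢ(Kᵢ−1)/(1+ψ₁(Kᵢ−1)) = 0.
Check two-phase: ΣzᵢKᵢ = 1.156 > 1 and Σzᵢ/Kᵢ = 1.237 > 1, so g(0) = 0.156 > 0 and g(1) = -0.237 < 0.
Binary case is linear: z₁(K₁−1)(1+ψ₁(K₂−1)) + z₂(K₂−1)(1+ψ₁(K₁−1)) = 0
⇒ ψ₁ = [z₁(K₁−1)+z₂(K₂−1)] / [−(K₁−1)(K₂−1)] = 0.1556/0.6400 = 0.243
Drum-1 compositions:
  n-hexane: x = 0.138, y = 0.414
  toluene: x = 0.862, y = 0.586
Drum-2 feed = drum-1 vapor: z₂ = (0.4138, 0.5862).
Drum 2:
Rachford–Rice: g(ψ₂) = Σ zᵢ(Kᵢ−1)/(1+ψ₂(Kᵢ−1)) = 0.
Check two-phase: ΣzᵢKᵢ = 1.150 > 1 and Σzᵢ/Kᵢ = 1.418 > 1, so g(0) = 0.150 > 0 and g(1) = -0.418 < 0.
Binary case is linear: z₁(K₁−1)(1+ψ₂(K₂−1)) + z₂(K₂−1)(1+ψ₂(K₁−1)) = 0
⇒ ψ₂ = [z₁(K₁−1)+z₂(K₂−1)] / [−(K₁−1)(K₂−1)] = 0.1503/0.5720 = 0.263
  n-hexane: x = 0.321, y = 0.674
  toluene: x = 0.679, y = 0.326

x_n-hexane (drum 2) = 0.321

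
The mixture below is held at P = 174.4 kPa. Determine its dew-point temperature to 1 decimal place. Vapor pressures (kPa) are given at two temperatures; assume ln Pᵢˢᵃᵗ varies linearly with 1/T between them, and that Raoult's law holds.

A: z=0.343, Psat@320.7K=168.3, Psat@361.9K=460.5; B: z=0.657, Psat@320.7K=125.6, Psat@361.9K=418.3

Dew-point temperature: Σzᵢ·P/Pᵢˢᵃᵗ(T) = 1. Interpolate ln Pᵢˢᵃᵗ = aᵢ + bᵢ/T.
  T = 320.7 K: ΣzᵢP/Pᵢˢᵃᵗ = 1.2677
  T = 361.9 K: ΣzᵢP/Pᵢˢᵃᵗ = 0.4038
  T = 341.3 K: ΣzᵢP/Pᵢˢᵃᵗ = 0.6905
  T = 331.0 K: ΣzᵢP/Pᵢˢᵃᵗ = 0.9265
  T = 325.9 K: ΣzᵢP/Pᵢˢᵃᵗ = 1.0794
  T = 328.4 K: ΣzᵢP/Pᵢˢᵃᵗ = 1.0009
Interpolating between 328.4 K and 331.0 K gives T ≈ 328.4 K.

T = 328.4 K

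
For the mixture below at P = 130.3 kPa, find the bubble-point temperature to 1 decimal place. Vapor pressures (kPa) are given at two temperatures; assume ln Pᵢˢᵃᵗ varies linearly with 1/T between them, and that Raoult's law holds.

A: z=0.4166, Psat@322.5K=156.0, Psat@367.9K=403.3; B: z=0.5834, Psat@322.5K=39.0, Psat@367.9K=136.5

T = 338.5 K

Bubble-point temperature: ΣzᵢPᵢˢᵃᵗ(T) = P. Interpolate ln Pᵢˢᵃᵗ = aᵢ + bᵢ/T.
  T = 322.5 K: ΣzᵢPᵢˢᵃᵗ = 87.74 kPa
  T = 367.9 K: ΣzᵢPᵢˢᵃᵗ = 247.65 kPa
  T = 345.2 K: ΣzᵢPᵢˢᵃᵗ = 152.17 kPa
  T = 333.9 K: ΣzᵢPᵢˢᵃᵗ = 116.70 kPa
  T = 339.5 K: ΣzᵢPᵢˢᵃᵗ = 133.38 kPa
  T = 336.7 K: ΣzᵢPᵢˢᵃᵗ = 124.82 kPa
Interpolating between 336.7 K and 339.5 K gives T ≈ 338.5 K.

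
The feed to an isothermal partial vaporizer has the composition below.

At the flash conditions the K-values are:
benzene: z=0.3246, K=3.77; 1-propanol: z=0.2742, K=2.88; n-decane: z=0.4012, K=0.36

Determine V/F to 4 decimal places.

Material balance + equilibrium reduce to Σ zᵢ(Kᵢ−1)/(1+V/F(Kᵢ−1)) = 0.
Check two-phase: ΣzᵢKᵢ = 2.1579 > 1 and Σzᵢ/Kᵢ = 1.2958 > 1, so g(0) = 1.1579 > 0 and g(1) = -0.2958 < 0.
Newton iteration, V/F⁰ = 0.39:
  V/F = 0.3900: g = 0.38747, g' = -1.1900 → V/F = 0.7156
  V/F = 0.7156: g = 0.04756, g' = -1.0156 → V/F = 0.7624
  V/F = 0.7624: g = -0.00069, g' = -1.0476 → V/F = 0.7618
Converged at V/F = 0.7618.

V/F = 0.7618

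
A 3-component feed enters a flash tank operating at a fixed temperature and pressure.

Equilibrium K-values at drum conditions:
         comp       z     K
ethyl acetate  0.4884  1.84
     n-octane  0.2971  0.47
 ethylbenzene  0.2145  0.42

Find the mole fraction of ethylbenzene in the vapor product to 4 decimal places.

Let ψ = V/F and solve Σ zᵢ(Kᵢ−1)/(1+ψ(Kᵢ−1)) = 0.
Feasibility: ΣzᵢKᵢ = 1.1284, Σzᵢ/Kᵢ = 1.4083 — both > 1, two phases present.
Iterate (Newton) starting at ψ = 0.5:
  ψ = 0.5000: g = -0.10055, g' = -0.4685 → ψ = 0.2854
  ψ = 0.2854: g = -0.00369, g' = -0.4437 → ψ = 0.2771
Converged at ψ = 0.2771.
Compositions from xᵢ = zᵢ/(1+ψ(Kᵢ−1)), yᵢ = Kᵢxᵢ:
  ethyl acetate: x = 0.3962, y = 0.7290
  n-octane: x = 0.3482, y = 0.1637
  ethylbenzene: x = 0.2556, y = 0.1073

y_ethylbenzene = 0.1073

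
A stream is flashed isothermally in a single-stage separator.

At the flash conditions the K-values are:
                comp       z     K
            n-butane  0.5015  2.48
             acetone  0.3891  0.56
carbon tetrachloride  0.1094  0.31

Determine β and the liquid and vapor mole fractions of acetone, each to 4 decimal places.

Iterate (Newton) starting at β = 0.56:
  β = 0.5600: g = 0.05565, g' = -0.5994 → β = 0.6528
  β = 0.6528: g = -0.00007, g' = -0.6049 → β = 0.6527
Converged at β = 0.6527.
Compositions from xᵢ = zᵢ/(1+β(Kᵢ−1)), yᵢ = Kᵢxᵢ:
  n-butane: x = 0.2551, y = 0.6326
  acetone: x = 0.5459, y = 0.3057
  carbon tetrachloride: x = 0.1990, y = 0.0617

β = 0.6527, x_acetone = 0.5459, y_acetone = 0.3057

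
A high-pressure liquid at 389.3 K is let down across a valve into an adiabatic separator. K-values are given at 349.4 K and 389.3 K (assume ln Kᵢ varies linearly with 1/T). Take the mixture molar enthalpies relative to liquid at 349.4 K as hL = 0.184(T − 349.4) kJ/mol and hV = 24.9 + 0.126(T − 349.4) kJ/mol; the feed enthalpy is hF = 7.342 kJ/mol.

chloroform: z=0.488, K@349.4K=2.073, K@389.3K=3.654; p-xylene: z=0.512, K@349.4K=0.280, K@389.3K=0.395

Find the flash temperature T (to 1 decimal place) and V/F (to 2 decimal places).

T = 353.6 K, V/F = 0.27

Adiabatic flash: solve Rachford–Rice at each trial T, then check hF = ψ·hV(T) + (1−ψ)·hL(T).
  T = 349.4 K: K = (2.073, 0.280), RR gives ψ = 0.201, H_out = 4.995 kJ/mol
  T = 389.3 K: K = (3.654, 0.395), RR gives ψ = 0.614, H_out = 21.202 kJ/mol
  T = 369.4 K: K = (2.797, 0.336), RR gives ψ = 0.450, H_out = 14.357 kJ/mol
  T = 359.4 K: K = (2.418, 0.307), RR gives ψ = 0.343, H_out = 10.194 kJ/mol
  T = 354.4 K: K = (2.241, 0.294), RR gives ψ = 0.278, H_out = 7.769 kJ/mol
  T = 351.9 K: K = (2.156, 0.287), RR gives ψ = 0.241, H_out = 6.434 kJ/mol
  T = 353.1 K: K = (2.197, 0.290), RR gives ψ = 0.259, H_out = 7.087 kJ/mol
Linear interpolation between T = 353.1 (H_out = 7.087) and T = 354.4 (H_out = 7.769) on hF = 7.342 gives T ≈ 353.6 K, at which ψ = 0.27.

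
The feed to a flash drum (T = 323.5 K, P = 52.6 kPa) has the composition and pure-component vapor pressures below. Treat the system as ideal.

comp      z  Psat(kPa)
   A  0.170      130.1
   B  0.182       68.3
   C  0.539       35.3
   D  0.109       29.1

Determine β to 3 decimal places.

Raoult's law: Kᵢ = Pᵢˢᵃᵗ/P = Pᵢˢᵃᵗ/52.6.
  K_A = 130.1/52.6 = 2.47338, K_B = 68.3/52.6 = 1.29848, K_C = 35.3/52.6 = 0.67110, K_D = 29.1/52.6 = 0.55323
Material balance + equilibrium reduce to Σ zᵢ(Kᵢ−1)/(1+β(Kᵢ−1)) = 0.
g(0) = ΣzᵢKᵢ − 1 = 0.079 and g(1) = 1 − Σzᵢ/Kᵢ = -0.209, so a root lies in (0, 1).
Newton–Raphson from β = 0.52:
  β = 0.520: g = -0.0884, g' = -0.252 → β = 0.169
  β = 0.169: g = 0.0117, g' = -0.342 → β = 0.204
  β = 0.204: g = 0.0003, g' = -0.326 → β = 0.205
Converged at β = 0.205.

β = 0.205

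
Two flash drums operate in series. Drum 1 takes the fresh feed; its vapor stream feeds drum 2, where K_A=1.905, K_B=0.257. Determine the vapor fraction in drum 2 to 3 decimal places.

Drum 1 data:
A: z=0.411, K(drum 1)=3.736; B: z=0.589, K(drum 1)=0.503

V/F (drum 2) = 0.303

Drum 1:
Material balance + equilibrium reduce to Σ zᵢ(Kᵢ−1)/(1+ψ₁(Kᵢ−1)) = 0.
Feasibility: ΣzᵢKᵢ = 1.832, Σzᵢ/Kᵢ = 1.281 — both > 1, two phases present.
Binary case is linear: z₁(K₁−1)(1+ψ₁(K₂−1)) + z₂(K₂−1)(1+ψ₁(K₁−1)) = 0
⇒ ψ₁ = [z₁(K₁−1)+z₂(K₂−1)] / [−(K₁−1)(K₂−1)] = 0.8318/1.3598 = 0.612
Drum-1 compositions:
  A: x = 0.154, y = 0.574
  B: x = 0.846, y = 0.426
Drum-2 feed = drum-1 vapor: z₂ = (0.5743, 0.4257).
Drum 2:
Let ψ₂ = V/F and solve Σ zᵢ(Kᵢ−1)/(1+ψ₂(Kᵢ−1)) = 0.
Feasibility: ΣzᵢKᵢ = 1.203, Σzᵢ/Kᵢ = 1.958 — both > 1, two phases present.
Binary case is linear: z₁(K₁−1)(1+ψ₂(K₂−1)) + z₂(K₂−1)(1+ψ₂(K₁−1)) = 0
⇒ ψ₂ = [z₁(K₁−1)+z₂(K₂−1)] / [−(K₁−1)(K₂−1)] = 0.2035/0.6724 = 0.303
  A: x = 0.451, y = 0.859
  B: x = 0.549, y = 0.141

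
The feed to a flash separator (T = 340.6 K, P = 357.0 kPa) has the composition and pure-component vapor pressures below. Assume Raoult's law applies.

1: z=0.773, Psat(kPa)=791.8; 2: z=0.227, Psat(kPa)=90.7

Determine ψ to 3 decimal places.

Raoult's law: Kᵢ = Pᵢˢᵃᵗ/P = Pᵢˢᵃᵗ/357.0.
  K_1 = 791.8/357.0 = 2.21793, K_2 = 90.7/357.0 = 0.25406
Rachford–Rice: g(ψ) = Σ zᵢ(Kᵢ−1)/(1+ψ(Kᵢ−1)) = 0.
g(0) = ΣzᵢKᵢ − 1 = 0.772 and g(1) = 1 − Σzᵢ/Kᵢ = -0.242, so a root lies in (0, 1).
Binary case is linear: z₁(K₁−1)(1+ψ(K₂−1)) + z₂(K₂−1)(1+ψ(K₁−1)) = 0
⇒ ψ = [z₁(K₁−1)+z₂(K₂−1)] / [−(K₁−1)(K₂−1)] = 0.7721/0.9085 = 0.850

ψ = 0.850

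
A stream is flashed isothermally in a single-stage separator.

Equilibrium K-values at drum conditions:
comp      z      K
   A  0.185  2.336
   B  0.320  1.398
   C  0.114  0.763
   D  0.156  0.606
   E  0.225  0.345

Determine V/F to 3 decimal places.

Rachford–Rice: g(V/F) = Σ zᵢ(Kᵢ−1)/(1+V/F(Kᵢ−1)) = 0.
g(0) = ΣzᵢKᵢ − 1 = 0.139 and g(1) = 1 − Σzᵢ/Kᵢ = -0.367, so a root lies in (0, 1).
Newton iteration, V/F⁰ = 0.43:
  V/F = 0.430: g = -0.0435, g' = -0.400 → V/F = 0.321
  V/F = 0.321: g = -0.0004, g' = -0.396 → V/F = 0.320
Converged at V/F = 0.320.

V/F = 0.320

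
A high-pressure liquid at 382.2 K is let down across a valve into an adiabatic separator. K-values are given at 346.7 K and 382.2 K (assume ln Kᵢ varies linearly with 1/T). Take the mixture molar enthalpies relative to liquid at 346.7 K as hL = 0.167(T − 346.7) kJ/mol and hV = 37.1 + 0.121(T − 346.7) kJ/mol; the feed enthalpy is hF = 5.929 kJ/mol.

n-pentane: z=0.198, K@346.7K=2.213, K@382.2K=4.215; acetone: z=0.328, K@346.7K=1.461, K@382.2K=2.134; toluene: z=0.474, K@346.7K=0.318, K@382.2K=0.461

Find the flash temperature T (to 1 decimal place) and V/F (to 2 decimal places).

T = 348.0 K, V/F = 0.15

Adiabatic flash: solve Rachford–Rice at each trial T, then check hF = ψ·hV(T) + (1−ψ)·hL(T).
  T = 346.7 K: K = (2.213, 1.461, 0.318), RR gives ψ = 0.122, H_out = 4.510 kJ/mol
  T = 382.2 K: K = (4.215, 2.134, 0.461), RR gives ψ = 0.690, H_out = 30.385 kJ/mol
  T = 364.4 K: K = (3.100, 1.781, 0.386), RR gives ψ = 0.452, H_out = 19.355 kJ/mol
  T = 355.5 K: K = (2.628, 1.616, 0.351), RR gives ψ = 0.308, H_out = 12.778 kJ/mol
  T = 351.1 K: K = (2.414, 1.538, 0.334), RR gives ψ = 0.223, H_out = 8.950 kJ/mol
  T = 348.9 K: K = (2.312, 1.499, 0.326), RR gives ψ = 0.174, H_out = 6.822 kJ/mol
  T = 347.8 K: K = (2.262, 1.480, 0.322), RR gives ψ = 0.149, H_out = 5.691 kJ/mol
Linear interpolation between T = 347.8 (H_out = 5.691) and T = 348.9 (H_out = 6.822) on hF = 5.929 gives T ≈ 348.0 K, at which ψ = 0.15.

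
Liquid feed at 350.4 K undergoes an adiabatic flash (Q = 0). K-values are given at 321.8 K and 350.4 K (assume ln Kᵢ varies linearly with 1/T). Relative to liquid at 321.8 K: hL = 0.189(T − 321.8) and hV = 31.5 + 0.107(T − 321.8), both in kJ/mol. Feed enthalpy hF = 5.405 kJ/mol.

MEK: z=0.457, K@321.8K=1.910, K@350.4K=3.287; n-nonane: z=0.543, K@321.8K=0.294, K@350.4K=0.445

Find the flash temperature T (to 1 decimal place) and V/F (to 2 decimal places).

T = 325.5 K, V/F = 0.15

Adiabatic flash: solve Rachford–Rice at each trial T, then check hF = ψ·hV(T) + (1−ψ)·hL(T).
  T = 321.8 K: K = (1.910, 0.294), RR gives ψ = 0.051, H_out = 1.594 kJ/mol
  T = 350.4 K: K = (3.287, 0.445), RR gives ψ = 0.586, H_out = 22.490 kJ/mol
  T = 336.1 K: K = (2.535, 0.365), RR gives ψ = 0.366, H_out = 13.796 kJ/mol
  T = 329.0 K: K = (2.209, 0.329), RR gives ψ = 0.232, H_out = 8.519 kJ/mol
  T = 325.4 K: K = (2.056, 0.311), RR gives ψ = 0.149, H_out = 5.330 kJ/mol
  T = 327.2 K: K = (2.132, 0.320), RR gives ψ = 0.192, H_out = 6.981 kJ/mol
Linear interpolation between T = 325.4 (H_out = 5.330) and T = 327.2 (H_out = 6.981) on hF = 5.405 gives T ≈ 325.5 K, at which ψ = 0.15.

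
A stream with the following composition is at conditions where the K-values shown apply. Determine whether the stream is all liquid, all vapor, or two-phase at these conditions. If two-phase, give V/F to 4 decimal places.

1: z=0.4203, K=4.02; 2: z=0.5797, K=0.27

ΣzᵢKᵢ = 1.8461; Σzᵢ/Kᵢ = 2.2516.
Both exceed 1, so a two-phase solution exists.
Material balance + equilibrium reduce to Σ zᵢ(Kᵢ−1)/(1+ψ(Kᵢ−1)) = 0.
Newton–Raphson from ψ = 0.5:
  ψ = 0.5000: g = -0.16073, g' = -1.3746 → ψ = 0.3831
  ψ = 0.3831: g = 0.00103, g' = -1.4193 → ψ = 0.3838
Converged at ψ = 0.3838.

two-phase, V/F = 0.3838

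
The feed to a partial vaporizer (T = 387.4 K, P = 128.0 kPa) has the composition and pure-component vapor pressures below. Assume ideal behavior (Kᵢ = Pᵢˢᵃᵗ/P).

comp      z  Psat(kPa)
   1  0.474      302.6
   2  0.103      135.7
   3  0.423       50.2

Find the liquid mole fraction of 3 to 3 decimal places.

Raoult's law: Kᵢ = Pᵢˢᵃᵗ/P = Pᵢˢᵃᵗ/128.0.
  K_1 = 302.6/128.0 = 2.36406, K_2 = 135.7/128.0 = 1.06016, K_3 = 50.2/128.0 = 0.39219
Newton–Raphson from ψ = 0.5:
  ψ = 0.500: g = 0.0211, g' = -0.635 → ψ = 0.533
Converged at ψ = 0.533.
Compositions from xᵢ = zᵢ/(1+ψ(Kᵢ−1)), yᵢ = Kᵢxᵢ:
  1: x = 0.274, y = 0.649
  2: x = 0.100, y = 0.106
  3: x = 0.626, y = 0.245

x_3 = 0.626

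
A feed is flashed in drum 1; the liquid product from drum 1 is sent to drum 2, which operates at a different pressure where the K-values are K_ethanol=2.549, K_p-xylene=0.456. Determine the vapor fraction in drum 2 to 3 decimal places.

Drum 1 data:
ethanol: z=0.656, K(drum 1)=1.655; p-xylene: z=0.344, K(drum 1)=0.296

V/F (drum 2) = 0.641

Drum 1:
Let ψ₁ = V/F and solve Σ zᵢ(Kᵢ−1)/(1+ψ₁(Kᵢ−1)) = 0.
Feasibility: ΣzᵢKᵢ = 1.188, Σzᵢ/Kᵢ = 1.559 — both > 1, two phases present.
Binary case is linear: z₁(K₁−1)(1+ψ₁(K₂−1)) + z₂(K₂−1)(1+ψ₁(K₁−1)) = 0
⇒ ψ₁ = [z₁(K₁−1)+z₂(K₂−1)] / [−(K₁−1)(K₂−1)] = 0.1875/0.4611 = 0.407
Drum-1 compositions:
  ethanol: x = 0.518, y = 0.857
  p-xylene: x = 0.482, y = 0.143
Drum-2 feed = drum-1 liquid: z₂ = (0.5180, 0.4820).
Drum 2:
Material balance + equilibrium reduce to Σ zᵢ(Kᵢ−1)/(1+ψ₂(Kᵢ−1)) = 0.
g(0) = ΣzᵢKᵢ − 1 = 0.540 and g(1) = 1 − Σzᵢ/Kᵢ = -0.260, so a root lies in (0, 1).
Iterate (Newton) starting at ψ₂ = 0.42:
  ψ₂ = 0.420: g = 0.1463, g' = -0.696 → ψ₂ = 0.630
  ψ₂ = 0.630: g = 0.0070, g' = -0.649 → ψ₂ = 0.641
Converged at ψ₂ = 0.641.
  ethanol: x = 0.260, y = 0.663
  p-xylene: x = 0.740, y = 0.337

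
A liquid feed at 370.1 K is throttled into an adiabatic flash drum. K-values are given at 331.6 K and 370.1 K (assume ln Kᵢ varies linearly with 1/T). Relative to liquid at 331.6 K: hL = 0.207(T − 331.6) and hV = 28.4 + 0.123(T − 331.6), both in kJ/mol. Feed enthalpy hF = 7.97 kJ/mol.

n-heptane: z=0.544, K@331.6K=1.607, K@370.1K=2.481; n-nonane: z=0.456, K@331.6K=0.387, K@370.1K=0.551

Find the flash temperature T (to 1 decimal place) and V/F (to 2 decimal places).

Adiabatic flash: solve Rachford–Rice at each trial T, then check hF = ψ·hV(T) + (1−ψ)·hL(T).
  T = 331.6 K: K = (1.607, 0.387), RR gives ψ = 0.136, H_out = 3.868 kJ/mol
  T = 370.1 K: K = (2.481, 0.551), RR gives ψ = 0.904, H_out = 30.712 kJ/mol
  T = 350.9 K: K = (2.022, 0.466), RR gives ψ = 0.573, H_out = 19.350 kJ/mol
  T = 341.2 K: K = (1.807, 0.426), RR gives ψ = 0.383, H_out = 12.544 kJ/mol
  T = 336.4 K: K = (1.706, 0.406), RR gives ψ = 0.270, H_out = 8.551 kJ/mol
  T = 334.0 K: K = (1.656, 0.397), RR gives ψ = 0.206, H_out = 6.314 kJ/mol
Linear interpolation between T = 334.0 (H_out = 6.314) and T = 336.4 (H_out = 8.551) on hF = 7.97 gives T ≈ 335.8 K, at which ψ = 0.25.

T = 335.8 K, V/F = 0.25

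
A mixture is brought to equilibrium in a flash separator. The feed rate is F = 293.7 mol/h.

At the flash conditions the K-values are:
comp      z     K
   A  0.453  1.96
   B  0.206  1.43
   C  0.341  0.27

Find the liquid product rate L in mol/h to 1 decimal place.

L = 158.2 mol/h

Rachford–Rice: g(ψ) = Σ zᵢ(Kᵢ−1)/(1+ψ(Kᵢ−1)) = 0.
g(0) = ΣzᵢKᵢ − 1 = 0.275 and g(1) = 1 − Σzᵢ/Kᵢ = -0.638, so a root lies in (0, 1).
Iterate (Newton) starting at ψ = 0.5:
  ψ = 0.500: g = -0.0253, g' = -0.667 → ψ = 0.462
  ψ = 0.462: g = -0.0005, g' = -0.641 → ψ = 0.461
Converged at ψ = 0.461.
Then V = ψ·F = 0.4613·293.7 = 135.5 mol/h and L = F − V = 158.2 mol/h.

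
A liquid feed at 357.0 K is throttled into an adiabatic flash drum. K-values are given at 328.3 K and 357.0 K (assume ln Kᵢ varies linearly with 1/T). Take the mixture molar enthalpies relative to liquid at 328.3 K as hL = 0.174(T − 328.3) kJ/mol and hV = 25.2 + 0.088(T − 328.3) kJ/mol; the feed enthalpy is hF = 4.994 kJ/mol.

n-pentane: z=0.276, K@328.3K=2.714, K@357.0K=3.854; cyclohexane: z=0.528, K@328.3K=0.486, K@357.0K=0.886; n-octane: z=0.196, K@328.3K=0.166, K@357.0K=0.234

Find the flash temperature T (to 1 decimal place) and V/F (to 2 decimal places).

T = 335.8 K, V/F = 0.15

Adiabatic flash: solve Rachford–Rice at each trial T, then check hF = ψ·hV(T) + (1−ψ)·hL(T).
  T = 328.3 K: K = (2.714, 0.486, 0.166), RR gives ψ = 0.037, H_out = 0.921 kJ/mol
  T = 357.0 K: K = (3.854, 0.886, 0.234), RR gives ψ = 0.525, H_out = 16.933 kJ/mol
  T = 342.6 K: K = (3.256, 0.664, 0.198), RR gives ψ = 0.259, H_out = 8.705 kJ/mol
  T = 335.5 K: K = (2.980, 0.570, 0.182), RR gives ψ = 0.146, H_out = 4.840 kJ/mol
  T = 339.1 K: K = (3.119, 0.617, 0.190), RR gives ψ = 0.202, H_out = 6.789 kJ/mol
  T = 337.3 K: K = (3.049, 0.593, 0.186), RR gives ψ = 0.174, H_out = 5.813 kJ/mol
Linear interpolation between T = 335.5 (H_out = 4.840) and T = 337.3 (H_out = 5.813) on hF = 4.994 gives T ≈ 335.8 K, at which ψ = 0.15.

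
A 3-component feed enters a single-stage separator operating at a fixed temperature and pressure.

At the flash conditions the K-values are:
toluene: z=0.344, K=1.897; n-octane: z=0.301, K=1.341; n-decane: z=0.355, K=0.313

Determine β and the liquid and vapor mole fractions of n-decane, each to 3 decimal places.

β = 0.361, x_n-decane = 0.472, y_n-decane = 0.148

Material balance + equilibrium reduce to Σ zᵢ(Kᵢ−1)/(1+β(Kᵢ−1)) = 0.
Feasibility: ΣzᵢKᵢ = 1.167, Σzᵢ/Kᵢ = 1.540 — both > 1, two phases present.
Iterate (Newton) starting at β = 0.32:
  β = 0.320: g = 0.0197, g' = -0.471 → β = 0.362
  β = 0.362: g = -0.0002, g' = -0.482 → β = 0.361
Converged at β = 0.361.
Compositions from xᵢ = zᵢ/(1+β(Kᵢ−1)), yᵢ = Kᵢxᵢ:
  toluene: x = 0.260, y = 0.493
  n-octane: x = 0.268, y = 0.359
  n-decane: x = 0.472, y = 0.148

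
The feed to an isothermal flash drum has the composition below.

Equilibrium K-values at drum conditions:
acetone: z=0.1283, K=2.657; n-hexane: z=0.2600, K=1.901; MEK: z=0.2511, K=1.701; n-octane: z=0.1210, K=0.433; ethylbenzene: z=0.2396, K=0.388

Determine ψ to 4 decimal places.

ψ = 0.6828

Material balance + equilibrium reduce to Σ zᵢ(Kᵢ−1)/(1+ψ(Kᵢ−1)) = 0.
Feasibility: ΣzᵢKᵢ = 1.4076, Σzᵢ/Kᵢ = 1.2296 — both > 1, two phases present.
Newton iteration, ψ⁰ = 0.5:
  ψ = 0.5000: g = 0.10106, g' = -0.5354 → ψ = 0.6888
  ψ = 0.6888: g = -0.00350, g' = -0.5862 → ψ = 0.6828
Converged at ψ = 0.6828.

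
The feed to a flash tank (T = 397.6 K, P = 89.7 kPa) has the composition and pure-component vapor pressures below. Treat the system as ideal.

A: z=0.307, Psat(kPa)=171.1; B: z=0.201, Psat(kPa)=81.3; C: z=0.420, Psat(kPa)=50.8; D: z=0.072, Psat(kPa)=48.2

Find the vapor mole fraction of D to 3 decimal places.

Raoult's law: Kᵢ = Pᵢˢᵃᵗ/P = Pᵢˢᵃᵗ/89.7.
  K_A = 171.1/89.7 = 1.90747, K_B = 81.3/89.7 = 0.90635, K_C = 50.8/89.7 = 0.56633, K_D = 48.2/89.7 = 0.53735
Material balance + equilibrium reduce to Σ zᵢ(Kᵢ−1)/(1+V/F(Kᵢ−1)) = 0.
g(0) = ΣzᵢKᵢ − 1 = 0.044 and g(1) = 1 − Σzᵢ/Kᵢ = -0.258, so a root lies in (0, 1).
Newton iteration, V/F⁰ = 0.5:
  V/F = 0.500: g = -0.1040, g' = -0.276 → V/F = 0.124
  V/F = 0.124: g = 0.0036, g' = -0.312 → V/F = 0.135
Converged at V/F = 0.135.
Compositions from xᵢ = zᵢ/(1+V/F(Kᵢ−1)), yᵢ = Kᵢxᵢ:
  A: x = 0.273, y = 0.522
  B: x = 0.204, y = 0.185
  C: x = 0.446, y = 0.253
  D: x = 0.077, y = 0.041

y_D = 0.041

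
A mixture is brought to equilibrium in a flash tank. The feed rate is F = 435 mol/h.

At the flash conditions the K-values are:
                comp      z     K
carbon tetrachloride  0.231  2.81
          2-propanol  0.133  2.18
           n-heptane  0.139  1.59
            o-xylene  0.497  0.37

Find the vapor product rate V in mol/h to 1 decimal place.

V = 172.1 mol/h

Let ψ = V/F and solve Σ zᵢ(Kᵢ−1)/(1+ψ(Kᵢ−1)) = 0.
g(0) = ΣzᵢKᵢ − 1 = 0.344 and g(1) = 1 − Σzᵢ/Kᵢ = -0.574, so a root lies in (0, 1).
Newton–Raphson from ψ = 0.65:
  ψ = 0.650: g = -0.1900, g' = -0.810 → ψ = 0.415
  ψ = 0.415: g = -0.0142, g' = -0.723 → ψ = 0.396
Converged at ψ = 0.396.
Then V = ψ·F = 0.3957·435 = 172.1 mol/h and L = F − V = 262.9 mol/h.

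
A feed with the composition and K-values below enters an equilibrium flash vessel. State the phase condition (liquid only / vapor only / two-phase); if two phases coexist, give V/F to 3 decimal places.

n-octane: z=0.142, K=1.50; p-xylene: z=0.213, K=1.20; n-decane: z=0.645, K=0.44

ΣzᵢKᵢ = 0.752; Σzᵢ/Kᵢ = 1.738.
Since ΣzᵢKᵢ < 1 the mixture is below its bubble point — single liquid phase.

liquid only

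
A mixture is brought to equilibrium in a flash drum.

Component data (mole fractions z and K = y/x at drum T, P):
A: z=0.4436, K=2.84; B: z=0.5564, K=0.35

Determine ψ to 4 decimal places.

ψ = 0.3801

Let ψ = V/F and solve Σ zᵢ(Kᵢ−1)/(1+ψ(Kᵢ−1)) = 0.
g(0) = ΣzᵢKᵢ − 1 = 0.4546 and g(1) = 1 − Σzᵢ/Kᵢ = -0.7459, so a root lies in (0, 1).
Newton–Raphson from ψ = 0.41:
  ψ = 0.4100: g = -0.02782, g' = -0.9249 → ψ = 0.3799
  ψ = 0.3799: g = 0.00014, g' = -0.9348 → ψ = 0.3801
Converged at ψ = 0.3801.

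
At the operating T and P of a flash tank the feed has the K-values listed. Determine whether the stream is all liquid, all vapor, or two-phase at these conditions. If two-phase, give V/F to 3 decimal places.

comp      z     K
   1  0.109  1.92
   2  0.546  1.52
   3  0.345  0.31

ΣzᵢKᵢ = 1.146; Σzᵢ/Kᵢ = 1.529.
Both exceed 1, so a two-phase solution exists.
Newton iteration, ψ⁰ = 0.5:
  ψ = 0.500: g = -0.0694, g' = -0.519 → ψ = 0.366
  ψ = 0.366: g = -0.0051, g' = -0.450 → ψ = 0.355
Converged at ψ = 0.355.

two-phase, V/F = 0.355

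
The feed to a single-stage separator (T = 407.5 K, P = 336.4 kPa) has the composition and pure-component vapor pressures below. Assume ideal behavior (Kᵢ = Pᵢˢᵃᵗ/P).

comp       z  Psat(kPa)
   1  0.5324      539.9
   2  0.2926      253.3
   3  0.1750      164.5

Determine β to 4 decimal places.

β = 0.6985

Raoult's law: Kᵢ = Pᵢˢᵃᵗ/P = Pᵢˢᵃᵗ/336.4.
  K_1 = 539.9/336.4 = 1.604935, K_2 = 253.3/336.4 = 0.752973, K_3 = 164.5/336.4 = 0.489001
Rachford–Rice: g(β) = Σ zᵢ(Kᵢ−1)/(1+β(Kᵢ−1)) = 0.
Feasibility: ΣzᵢKᵢ = 1.1604, Σzᵢ/Kᵢ = 1.0782 — both > 1, two phases present.
Newton–Raphson from β = 0.68:
  β = 0.6800: g = 0.00428, g' = -0.2309 → β = 0.6985
Converged at β = 0.6985.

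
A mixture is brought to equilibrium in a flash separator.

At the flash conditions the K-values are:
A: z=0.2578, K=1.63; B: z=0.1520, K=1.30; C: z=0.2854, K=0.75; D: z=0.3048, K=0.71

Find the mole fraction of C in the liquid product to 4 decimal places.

x_C = 0.3113

Iterate (Newton) starting at β = 0.5:
  β = 0.5000: g = -0.02176, g' = -0.1279 → β = 0.3298
  β = 0.3298: g = 0.00047, g' = -0.1340 → β = 0.3333
Converged at β = 0.3333.
Compositions from xᵢ = zᵢ/(1+β(Kᵢ−1)), yᵢ = Kᵢxᵢ:
  A: x = 0.2131, y = 0.3473
  B: x = 0.1382, y = 0.1796
  C: x = 0.3113, y = 0.2335
  D: x = 0.3374, y = 0.2396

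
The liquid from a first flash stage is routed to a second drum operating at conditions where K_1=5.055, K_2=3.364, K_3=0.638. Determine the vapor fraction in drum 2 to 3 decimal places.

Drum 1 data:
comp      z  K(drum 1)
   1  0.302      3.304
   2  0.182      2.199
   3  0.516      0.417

Drum 1:
Iterate (Newton) starting at ψ₁ = 0.5:
  ψ₁ = 0.500: g = 0.0352, g' = -0.798 → ψ₁ = 0.544
Converged at ψ₁ = 0.544.
Drum-1 compositions:
  1: x = 0.134, y = 0.443
  2: x = 0.110, y = 0.242
  3: x = 0.756, y = 0.315
Drum-2 feed = drum-1 liquid: z₂ = (0.1340, 0.1101, 0.7559).
Drum 2:
Newton–Raphson from ψ₂ = 0.69:
  ψ₂ = 0.690: g = -0.1228, g' = -0.418 → ψ₂ = 0.396
  ψ₂ = 0.396: g = 0.0235, g' = -0.624 → ψ₂ = 0.434
  ψ₂ = 0.434: g = 0.0009, g' = -0.579 → ψ₂ = 0.435
Converged at ψ₂ = 0.435.
  1: x = 0.048, y = 0.245
  2: x = 0.054, y = 0.183
  3: x = 0.897, y = 0.572

V/F (drum 2) = 0.435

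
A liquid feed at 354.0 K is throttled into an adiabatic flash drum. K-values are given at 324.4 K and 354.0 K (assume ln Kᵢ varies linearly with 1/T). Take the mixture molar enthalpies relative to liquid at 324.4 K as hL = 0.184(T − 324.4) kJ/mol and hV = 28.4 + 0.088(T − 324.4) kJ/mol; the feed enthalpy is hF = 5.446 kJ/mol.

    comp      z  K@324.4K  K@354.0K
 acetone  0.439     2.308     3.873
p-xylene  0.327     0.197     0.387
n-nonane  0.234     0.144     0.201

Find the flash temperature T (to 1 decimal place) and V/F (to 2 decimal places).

T = 328.6 K, V/F = 0.17

Adiabatic flash: solve Rachford–Rice at each trial T, then check hF = ψ·hV(T) + (1−ψ)·hL(T).
  T = 324.4 K: K = (2.308, 0.197, 0.144), RR gives ψ = 0.103, H_out = 2.928 kJ/mol
  T = 354.0 K: K = (3.873, 0.387, 0.201), RR gives ψ = 0.436, H_out = 16.578 kJ/mol
  T = 339.2 K: K = (3.024, 0.280, 0.171), RR gives ψ = 0.296, H_out = 10.700 kJ/mol
  T = 331.8 K: K = (2.650, 0.236, 0.157), RR gives ψ = 0.211, H_out = 7.193 kJ/mol
  T = 328.1 K: K = (2.475, 0.216, 0.151), RR gives ψ = 0.161, H_out = 5.183 kJ/mol
  T = 330.0 K: K = (2.564, 0.226, 0.154), RR gives ψ = 0.187, H_out = 6.242 kJ/mol
Linear interpolation between T = 328.1 (H_out = 5.183) and T = 330.0 (H_out = 6.242) on hF = 5.446 gives T ≈ 328.6 K, at which ψ = 0.17.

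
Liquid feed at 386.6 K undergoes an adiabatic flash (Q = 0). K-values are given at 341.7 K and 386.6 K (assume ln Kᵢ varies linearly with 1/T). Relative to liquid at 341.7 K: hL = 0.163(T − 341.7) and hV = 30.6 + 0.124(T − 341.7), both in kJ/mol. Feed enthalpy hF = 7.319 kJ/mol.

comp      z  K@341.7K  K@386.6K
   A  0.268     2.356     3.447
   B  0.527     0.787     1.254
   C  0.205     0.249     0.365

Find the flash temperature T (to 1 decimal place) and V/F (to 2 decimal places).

Adiabatic flash: solve Rachford–Rice at each trial T, then check hF = ψ·hV(T) + (1−ψ)·hL(T).
  T = 341.7 K: K = (2.356, 0.787, 0.249), RR gives ψ = 0.175, H_out = 5.347 kJ/mol
  T = 386.6 K: K = (3.447, 1.254, 0.365), RR gives ψ = 0.916, H_out = 33.733 kJ/mol
  T = 364.1 K: K = (2.882, 1.007, 0.305), RR gives ψ = 0.593, H_out = 21.266 kJ/mol
  T = 352.9 K: K = (2.614, 0.894, 0.276), RR gives ψ = 0.391, H_out = 13.619 kJ/mol
  T = 347.3 K: K = (2.484, 0.840, 0.263), RR gives ψ = 0.284, H_out = 9.540 kJ/mol
  T = 344.5 K: K = (2.420, 0.813, 0.256), RR gives ψ = 0.230, H_out = 7.456 kJ/mol
  T = 343.1 K: K = (2.388, 0.800, 0.252), RR gives ψ = 0.202, H_out = 6.405 kJ/mol
Linear interpolation between T = 343.1 (H_out = 6.405) and T = 344.5 (H_out = 7.456) on hF = 7.319 gives T ≈ 344.3 K, at which ψ = 0.23.

T = 344.3 K, V/F = 0.23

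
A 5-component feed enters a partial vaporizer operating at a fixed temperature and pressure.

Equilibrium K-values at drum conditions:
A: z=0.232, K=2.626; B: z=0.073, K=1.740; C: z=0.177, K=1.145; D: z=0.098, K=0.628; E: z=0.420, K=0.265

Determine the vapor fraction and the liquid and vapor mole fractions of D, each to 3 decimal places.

ψ = 0.138, x_D = 0.103, y_D = 0.065

Rachford–Rice: g(ψ) = Σ zᵢ(Kᵢ−1)/(1+ψ(Kᵢ−1)) = 0.
Feasibility: ΣzᵢKᵢ = 1.112, Σzᵢ/Kᵢ = 2.026 — both > 1, two phases present.
Iterate (Newton) starting at ψ = 0.66:
  ψ = 0.660: g = -0.4062, g' = -1.043 → ψ = 0.271
  ψ = 0.271: g = -0.0943, g' = -0.697 → ψ = 0.135
  ψ = 0.135: g = 0.0022, g' = -0.743 → ψ = 0.138
Converged at ψ = 0.138.
Compositions from xᵢ = zᵢ/(1+ψ(Kᵢ−1)), yᵢ = Kᵢxᵢ:
  A: x = 0.189, y = 0.497
  B: x = 0.066, y = 0.115
  C: x = 0.174, y = 0.199
  D: x = 0.103, y = 0.065
  E: x = 0.468, y = 0.124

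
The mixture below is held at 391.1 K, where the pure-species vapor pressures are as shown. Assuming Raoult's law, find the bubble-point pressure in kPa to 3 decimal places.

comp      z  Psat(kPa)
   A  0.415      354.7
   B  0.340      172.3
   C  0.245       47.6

At the bubble point ψ → 0, so ΣzᵢKᵢ = 1 with Kᵢ = Pᵢˢᵃᵗ/P ⇒ P = ΣzᵢPᵢˢᵃᵗ.
P = 0.415·354.7 + 0.340·172.3 + 0.245·47.6 = 217.444 kPa

Pbub = 217.444 kPa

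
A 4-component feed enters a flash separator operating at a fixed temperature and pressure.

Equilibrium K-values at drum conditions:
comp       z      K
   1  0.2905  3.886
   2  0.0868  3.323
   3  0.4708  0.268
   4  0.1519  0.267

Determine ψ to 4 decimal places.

ψ = 0.2886

Newton iteration, ψ⁰ = 0.5:
  ψ = 0.5000: g = -0.28287, g' = -1.3366 → ψ = 0.2884
  ψ = 0.2884: g = 0.00030, g' = -1.4253 → ψ = 0.2886
Converged at ψ = 0.2886.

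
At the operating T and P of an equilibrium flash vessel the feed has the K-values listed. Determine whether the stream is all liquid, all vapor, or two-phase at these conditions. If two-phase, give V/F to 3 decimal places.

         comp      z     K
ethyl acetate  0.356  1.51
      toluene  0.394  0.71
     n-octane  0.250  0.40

ΣzᵢKᵢ = 0.917; Σzᵢ/Kᵢ = 1.416.
Since ΣzᵢKᵢ < 1 the mixture is below its bubble point — single liquid phase.

all liquid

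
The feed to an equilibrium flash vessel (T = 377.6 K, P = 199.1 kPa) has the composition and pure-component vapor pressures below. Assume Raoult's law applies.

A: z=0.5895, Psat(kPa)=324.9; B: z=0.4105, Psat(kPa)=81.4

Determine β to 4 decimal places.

β = 0.3475

Raoult's law: Kᵢ = Pᵢˢᵃᵗ/P = Pᵢˢᵃᵗ/199.1.
  K_A = 324.9/199.1 = 1.631843, K_B = 81.4/199.1 = 0.408840
Material balance + equilibrium reduce to Σ zᵢ(Kᵢ−1)/(1+β(Kᵢ−1)) = 0.
Feasibility: ΣzᵢKᵢ = 1.1298, Σzᵢ/Kᵢ = 1.3653 — both > 1, two phases present.
Binary case is linear: z₁(K₁−1)(1+β(K₂−1)) + z₂(K₂−1)(1+β(K₁−1)) = 0
⇒ β = [z₁(K₁−1)+z₂(K₂−1)] / [−(K₁−1)(K₂−1)] = 0.12980/0.37352 = 0.3475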